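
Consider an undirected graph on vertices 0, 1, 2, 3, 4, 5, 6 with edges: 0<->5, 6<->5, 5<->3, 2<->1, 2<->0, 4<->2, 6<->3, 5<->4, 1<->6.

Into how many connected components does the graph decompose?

1

From 0: component {0, 1, 2, 3, 4, 5, 6}.
That's 1 component.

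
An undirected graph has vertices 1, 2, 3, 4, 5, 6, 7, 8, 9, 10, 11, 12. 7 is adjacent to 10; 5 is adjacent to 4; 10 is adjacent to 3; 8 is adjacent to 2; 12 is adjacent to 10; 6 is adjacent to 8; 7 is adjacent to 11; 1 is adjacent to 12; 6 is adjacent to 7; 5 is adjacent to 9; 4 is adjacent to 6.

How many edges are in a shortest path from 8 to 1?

Distance 0: 8.
Distance 1: 2, 6.
Distance 2: 4, 7.
Distance 3: 5, 10, 11.
Distance 4: 3, 9, 12.
Distance 5: 1 — contains 1.

5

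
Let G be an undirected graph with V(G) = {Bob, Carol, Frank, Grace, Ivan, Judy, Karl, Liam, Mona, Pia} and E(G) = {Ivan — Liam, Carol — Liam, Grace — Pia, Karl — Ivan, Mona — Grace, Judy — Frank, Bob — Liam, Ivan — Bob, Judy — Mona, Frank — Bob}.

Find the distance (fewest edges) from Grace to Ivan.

Distance 0: Grace.
Distance 1: Mona, Pia.
Distance 2: Judy.
Distance 3: Frank.
Distance 4: Bob.
Distance 5: Ivan, Liam — contains Ivan.

5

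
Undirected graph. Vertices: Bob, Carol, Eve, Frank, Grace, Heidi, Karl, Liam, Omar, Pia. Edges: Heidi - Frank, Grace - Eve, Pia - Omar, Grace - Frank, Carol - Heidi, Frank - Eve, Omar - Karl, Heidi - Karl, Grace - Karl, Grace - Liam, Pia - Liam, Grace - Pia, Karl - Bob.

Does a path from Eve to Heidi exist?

Explore from Eve.
Distance 1: reach Frank, Grace.
Distance 2: reach Heidi, Karl, Liam, Pia.
Found Heidi.

Yes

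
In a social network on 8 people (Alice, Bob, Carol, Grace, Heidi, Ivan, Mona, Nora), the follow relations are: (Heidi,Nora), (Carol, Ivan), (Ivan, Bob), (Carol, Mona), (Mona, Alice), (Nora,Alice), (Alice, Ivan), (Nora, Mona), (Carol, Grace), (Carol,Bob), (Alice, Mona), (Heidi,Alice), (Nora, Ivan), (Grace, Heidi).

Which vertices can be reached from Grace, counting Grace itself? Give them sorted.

Start at Grace.
Its neighbours: Heidi.
Then their neighbours: Alice, Nora.
Then next layer: Ivan, Mona.
Then next layer: Bob.
Nothing further is reachable.

Alice, Bob, Grace, Heidi, Ivan, Mona, Nora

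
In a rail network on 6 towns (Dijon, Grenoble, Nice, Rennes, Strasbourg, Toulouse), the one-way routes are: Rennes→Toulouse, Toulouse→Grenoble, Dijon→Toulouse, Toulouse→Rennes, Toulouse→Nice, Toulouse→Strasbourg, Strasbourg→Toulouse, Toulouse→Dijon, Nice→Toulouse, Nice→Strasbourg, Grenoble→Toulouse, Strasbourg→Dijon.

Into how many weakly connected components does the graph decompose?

From Dijon: component {Dijon, Grenoble, Nice, Rennes, Strasbourg, Toulouse}.
That's 1 component.

1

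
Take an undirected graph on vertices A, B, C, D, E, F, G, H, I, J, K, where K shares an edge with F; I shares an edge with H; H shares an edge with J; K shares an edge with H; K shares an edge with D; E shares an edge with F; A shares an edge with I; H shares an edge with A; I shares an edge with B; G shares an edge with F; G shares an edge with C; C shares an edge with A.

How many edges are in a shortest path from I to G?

Distance 0: I.
Distance 1: A, B, H.
Distance 2: C, J, K.
Distance 3: D, F, G — contains G.

3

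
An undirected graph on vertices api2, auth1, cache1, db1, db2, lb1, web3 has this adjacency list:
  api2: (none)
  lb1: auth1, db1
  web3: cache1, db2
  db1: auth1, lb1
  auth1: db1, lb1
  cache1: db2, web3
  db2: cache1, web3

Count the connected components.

From api2: component {api2}.
From auth1: component {auth1, db1, lb1}.
From cache1: component {cache1, db2, web3}.
That's 3 components.

3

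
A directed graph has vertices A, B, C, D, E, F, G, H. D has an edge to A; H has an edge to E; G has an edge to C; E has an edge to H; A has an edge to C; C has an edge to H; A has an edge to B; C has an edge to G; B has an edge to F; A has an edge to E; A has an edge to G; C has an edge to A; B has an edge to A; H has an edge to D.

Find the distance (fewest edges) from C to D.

2

Distance 0: C.
Distance 1: A, G, H.
Distance 2: B, D, E — contains D.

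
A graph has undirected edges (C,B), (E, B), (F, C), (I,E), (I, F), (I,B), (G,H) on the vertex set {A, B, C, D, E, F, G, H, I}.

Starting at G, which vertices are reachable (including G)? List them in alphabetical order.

Start at G.
Its neighbours: H.
Nothing further is reachable.

G, H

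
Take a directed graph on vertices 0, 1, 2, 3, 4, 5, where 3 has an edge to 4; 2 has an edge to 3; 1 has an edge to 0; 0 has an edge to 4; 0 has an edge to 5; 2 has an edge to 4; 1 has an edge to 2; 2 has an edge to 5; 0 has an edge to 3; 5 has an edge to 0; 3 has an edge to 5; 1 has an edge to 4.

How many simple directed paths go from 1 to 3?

1→0→3
1→2→3
1→2→5→0→3

3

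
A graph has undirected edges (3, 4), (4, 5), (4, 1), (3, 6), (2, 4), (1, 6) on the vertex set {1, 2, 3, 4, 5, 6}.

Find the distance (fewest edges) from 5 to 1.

2

Distance 0: 5.
Distance 1: 4.
Distance 2: 1, 2, 3 — contains 1.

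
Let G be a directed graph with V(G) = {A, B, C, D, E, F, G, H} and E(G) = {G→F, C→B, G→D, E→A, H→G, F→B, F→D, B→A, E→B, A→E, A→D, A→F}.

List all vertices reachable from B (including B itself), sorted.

Start at B.
Its neighbours: A.
Then their neighbours: D, E, F.
Nothing further is reachable.

A, B, D, E, F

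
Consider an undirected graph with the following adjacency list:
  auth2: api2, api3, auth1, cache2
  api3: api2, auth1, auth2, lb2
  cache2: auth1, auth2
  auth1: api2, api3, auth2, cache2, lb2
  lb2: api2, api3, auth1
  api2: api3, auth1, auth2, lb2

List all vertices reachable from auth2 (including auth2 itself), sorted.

api2, api3, auth1, auth2, cache2, lb2

Start at auth2.
Its neighbours: api2, api3, auth1, cache2.
Then their neighbours: lb2.
Every vertex is now reached.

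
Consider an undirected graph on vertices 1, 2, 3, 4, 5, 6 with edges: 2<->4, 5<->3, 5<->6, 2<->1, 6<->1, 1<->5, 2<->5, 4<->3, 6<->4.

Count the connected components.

From 1: component {1, 2, 3, 4, 5, 6}.
That's 1 component.

1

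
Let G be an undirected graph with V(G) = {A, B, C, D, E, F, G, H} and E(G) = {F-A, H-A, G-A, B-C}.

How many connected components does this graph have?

From A: component {A, F, G, H}.
From B: component {B, C}.
From D: component {D}.
From E: component {E}.
That's 4 components.

4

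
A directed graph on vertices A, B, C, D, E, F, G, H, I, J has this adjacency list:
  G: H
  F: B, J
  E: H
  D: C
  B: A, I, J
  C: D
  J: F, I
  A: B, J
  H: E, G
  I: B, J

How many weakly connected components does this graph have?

From A: component {A, B, F, I, J}.
From C: component {C, D}.
From E: component {E, G, H}.
That's 3 components.

3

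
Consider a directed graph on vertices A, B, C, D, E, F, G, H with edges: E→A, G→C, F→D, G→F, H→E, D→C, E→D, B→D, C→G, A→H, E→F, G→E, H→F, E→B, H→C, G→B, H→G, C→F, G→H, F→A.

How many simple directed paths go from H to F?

H→C→F
H→C→G→E→F
H→C→G→F
H→E→B→D→C→F
H→E→B→D→C→G→F
H→E→D→C→F
H→E→D→C→G→F
H→E→F
H→F
H→G→B→D→C→F
H→G→C→F
H→G→E→B→D→C→F
H→G→E→D→C→F
H→G→E→F
H→G→F

15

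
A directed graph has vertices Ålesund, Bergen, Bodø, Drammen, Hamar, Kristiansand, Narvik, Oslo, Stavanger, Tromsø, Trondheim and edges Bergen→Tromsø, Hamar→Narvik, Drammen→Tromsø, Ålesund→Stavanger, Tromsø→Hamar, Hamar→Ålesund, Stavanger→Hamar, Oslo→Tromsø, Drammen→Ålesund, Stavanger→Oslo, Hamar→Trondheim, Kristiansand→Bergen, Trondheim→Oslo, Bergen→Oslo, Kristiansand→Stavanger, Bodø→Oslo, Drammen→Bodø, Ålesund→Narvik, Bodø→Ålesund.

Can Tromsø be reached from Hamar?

Yes

Explore from Hamar.
Distance 1: reach Ålesund, Narvik, Trondheim.
Distance 2: reach Oslo, Stavanger.
Distance 3: reach Tromsø.
Found Tromsø.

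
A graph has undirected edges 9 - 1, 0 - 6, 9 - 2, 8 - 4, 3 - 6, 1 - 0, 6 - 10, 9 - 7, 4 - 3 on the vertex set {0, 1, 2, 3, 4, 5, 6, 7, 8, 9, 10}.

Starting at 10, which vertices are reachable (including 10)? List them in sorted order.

Start at 10.
Its neighbours: 6.
Then their neighbours: 0, 3.
Then next layer: 1, 4.
Then next layer: 8, 9.
Then next layer: 2, 7.
Nothing further is reachable.

0, 1, 2, 3, 4, 6, 7, 8, 9, 10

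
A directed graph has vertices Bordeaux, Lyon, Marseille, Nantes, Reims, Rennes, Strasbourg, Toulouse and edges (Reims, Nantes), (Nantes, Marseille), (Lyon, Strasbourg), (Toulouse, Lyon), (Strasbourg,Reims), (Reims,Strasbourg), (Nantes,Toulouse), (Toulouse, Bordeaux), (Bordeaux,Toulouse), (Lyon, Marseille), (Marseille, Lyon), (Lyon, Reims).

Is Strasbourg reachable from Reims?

Yes

Explore from Reims.
Distance 1: reach Nantes, Strasbourg.
Found Strasbourg.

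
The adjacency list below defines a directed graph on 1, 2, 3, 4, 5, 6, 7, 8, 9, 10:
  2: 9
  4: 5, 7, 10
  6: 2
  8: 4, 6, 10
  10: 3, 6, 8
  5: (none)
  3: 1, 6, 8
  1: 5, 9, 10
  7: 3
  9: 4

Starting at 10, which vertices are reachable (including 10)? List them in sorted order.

Start at 10.
Its neighbours: 3, 6, 8.
Then their neighbours: 1, 2, 4.
Then next layer: 5, 7, 9.
Every vertex is now reached.

1, 2, 3, 4, 5, 6, 7, 8, 9, 10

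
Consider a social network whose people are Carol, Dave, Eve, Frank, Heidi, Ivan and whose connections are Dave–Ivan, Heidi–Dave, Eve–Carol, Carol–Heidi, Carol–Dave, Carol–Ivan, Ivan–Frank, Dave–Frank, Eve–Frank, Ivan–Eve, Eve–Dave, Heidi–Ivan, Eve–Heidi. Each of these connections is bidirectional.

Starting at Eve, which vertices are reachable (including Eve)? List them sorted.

Carol, Dave, Eve, Frank, Heidi, Ivan

Start at Eve.
Its neighbours: Carol, Dave, Frank, Heidi, Ivan.
Every vertex is now reached.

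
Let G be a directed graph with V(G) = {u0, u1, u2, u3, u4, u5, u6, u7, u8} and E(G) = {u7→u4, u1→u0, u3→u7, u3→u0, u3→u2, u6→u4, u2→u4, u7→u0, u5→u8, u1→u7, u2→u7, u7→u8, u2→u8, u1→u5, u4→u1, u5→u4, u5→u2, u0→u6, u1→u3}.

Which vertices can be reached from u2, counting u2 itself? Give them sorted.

u0, u1, u2, u3, u4, u5, u6, u7, u8

Start at u2.
Its neighbours: u4, u7, u8.
Then their neighbours: u0, u1.
Then next layer: u3, u5, u6.
Every vertex is now reached.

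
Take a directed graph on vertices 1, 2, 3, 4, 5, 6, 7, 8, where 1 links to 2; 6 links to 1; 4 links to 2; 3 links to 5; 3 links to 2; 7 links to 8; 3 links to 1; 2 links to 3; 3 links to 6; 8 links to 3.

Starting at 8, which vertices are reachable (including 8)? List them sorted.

Start at 8.
Its neighbours: 3.
Then their neighbours: 1, 2, 5, 6.
Nothing further is reachable.

1, 2, 3, 5, 6, 8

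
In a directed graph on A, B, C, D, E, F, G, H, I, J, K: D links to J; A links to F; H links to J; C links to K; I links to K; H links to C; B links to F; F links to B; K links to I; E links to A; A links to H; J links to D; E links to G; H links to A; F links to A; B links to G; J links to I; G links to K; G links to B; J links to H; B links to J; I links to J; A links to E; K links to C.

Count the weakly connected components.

1

From A: component {A, B, C, D, E, F, G, H, I, J, K}.
That's 1 component.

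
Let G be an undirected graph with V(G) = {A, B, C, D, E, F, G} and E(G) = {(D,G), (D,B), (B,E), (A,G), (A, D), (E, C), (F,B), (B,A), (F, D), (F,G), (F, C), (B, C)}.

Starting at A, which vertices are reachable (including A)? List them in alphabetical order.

A, B, C, D, E, F, G

Start at A.
Its neighbours: B, D, G.
Then their neighbours: C, E, F.
Every vertex is now reached.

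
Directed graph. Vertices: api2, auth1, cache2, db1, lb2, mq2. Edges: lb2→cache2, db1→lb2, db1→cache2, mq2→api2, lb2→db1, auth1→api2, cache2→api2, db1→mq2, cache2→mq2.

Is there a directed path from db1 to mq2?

Yes

Explore from db1.
Distance 1: reach cache2, lb2, mq2.
Found mq2.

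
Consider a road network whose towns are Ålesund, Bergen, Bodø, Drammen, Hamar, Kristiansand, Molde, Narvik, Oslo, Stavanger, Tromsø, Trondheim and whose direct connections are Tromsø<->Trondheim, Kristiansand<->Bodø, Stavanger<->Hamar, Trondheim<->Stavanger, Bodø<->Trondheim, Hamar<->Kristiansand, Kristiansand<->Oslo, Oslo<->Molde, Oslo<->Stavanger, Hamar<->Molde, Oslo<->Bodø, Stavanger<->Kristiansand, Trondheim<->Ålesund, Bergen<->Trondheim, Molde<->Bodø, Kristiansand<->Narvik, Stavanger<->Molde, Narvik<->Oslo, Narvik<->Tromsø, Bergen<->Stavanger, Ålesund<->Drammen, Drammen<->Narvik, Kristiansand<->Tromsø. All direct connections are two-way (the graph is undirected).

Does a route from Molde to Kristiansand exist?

Yes

Explore from Molde.
Distance 1: reach Bodø, Hamar, Oslo, Stavanger.
Distance 2: reach Bergen, Kristiansand, Narvik, Trondheim.
Found Kristiansand.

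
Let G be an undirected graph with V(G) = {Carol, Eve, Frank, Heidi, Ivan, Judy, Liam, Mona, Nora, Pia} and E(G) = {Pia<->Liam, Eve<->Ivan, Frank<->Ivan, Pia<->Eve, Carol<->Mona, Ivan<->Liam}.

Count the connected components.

5

From Carol: component {Carol, Mona}.
From Eve: component {Eve, Frank, Ivan, Liam, Pia}.
From Heidi: component {Heidi}.
From Judy: component {Judy}.
From Nora: component {Nora}.
That's 5 components.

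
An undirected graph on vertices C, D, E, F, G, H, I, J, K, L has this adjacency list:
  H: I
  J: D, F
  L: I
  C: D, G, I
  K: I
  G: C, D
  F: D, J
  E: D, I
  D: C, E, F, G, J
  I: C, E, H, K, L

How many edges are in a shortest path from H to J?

4

Distance 0: H.
Distance 1: I.
Distance 2: C, E, K, L.
Distance 3: D, G.
Distance 4: F, J — contains J.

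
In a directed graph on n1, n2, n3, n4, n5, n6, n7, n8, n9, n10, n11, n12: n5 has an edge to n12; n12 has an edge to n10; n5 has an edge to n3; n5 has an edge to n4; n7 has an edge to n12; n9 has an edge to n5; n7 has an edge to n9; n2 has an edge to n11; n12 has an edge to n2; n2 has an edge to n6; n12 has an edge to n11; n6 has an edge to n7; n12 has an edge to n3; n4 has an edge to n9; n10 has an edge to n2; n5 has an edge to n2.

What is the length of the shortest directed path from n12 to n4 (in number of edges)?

Distance 0: n12.
Distance 1: n2, n3, n10, n11.
Distance 2: n6.
Distance 3: n7.
Distance 4: n9.
Distance 5: n5.
Distance 6: n4 — contains n4.

6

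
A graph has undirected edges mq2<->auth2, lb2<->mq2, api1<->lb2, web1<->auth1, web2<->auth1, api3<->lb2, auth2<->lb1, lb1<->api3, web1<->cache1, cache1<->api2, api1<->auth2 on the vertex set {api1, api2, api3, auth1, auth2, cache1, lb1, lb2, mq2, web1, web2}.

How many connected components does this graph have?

From api1: component {api1, api3, auth2, lb1, lb2, mq2}.
From api2: component {api2, auth1, cache1, web1, web2}.
That's 2 components.

2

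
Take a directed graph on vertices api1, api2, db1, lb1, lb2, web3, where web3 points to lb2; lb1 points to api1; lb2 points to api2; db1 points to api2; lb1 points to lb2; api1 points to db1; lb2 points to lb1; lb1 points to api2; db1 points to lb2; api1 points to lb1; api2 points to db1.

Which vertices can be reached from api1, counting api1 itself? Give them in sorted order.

api1, api2, db1, lb1, lb2

Start at api1.
Its neighbours: db1, lb1.
Then their neighbours: api2, lb2.
Nothing further is reachable.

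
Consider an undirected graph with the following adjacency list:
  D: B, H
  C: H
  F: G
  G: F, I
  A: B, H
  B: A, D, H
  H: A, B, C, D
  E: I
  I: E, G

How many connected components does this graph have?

From A: component {A, B, C, D, H}.
From E: component {E, F, G, I}.
That's 2 components.

2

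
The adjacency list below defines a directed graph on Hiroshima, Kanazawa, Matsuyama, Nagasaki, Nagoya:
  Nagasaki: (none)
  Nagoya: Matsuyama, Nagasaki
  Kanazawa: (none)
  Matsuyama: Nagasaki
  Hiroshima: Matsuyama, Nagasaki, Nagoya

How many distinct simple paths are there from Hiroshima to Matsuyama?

2

Hiroshima→Matsuyama
Hiroshima→Nagoya→Matsuyama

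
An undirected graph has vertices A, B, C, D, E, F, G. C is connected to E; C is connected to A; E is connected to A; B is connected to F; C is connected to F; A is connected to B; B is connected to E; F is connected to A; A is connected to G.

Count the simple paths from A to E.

A–B–E
A–B–F–C–E
A–C–E
A–C–F–B–E
A–E
A–F–B–E
A–F–C–E

7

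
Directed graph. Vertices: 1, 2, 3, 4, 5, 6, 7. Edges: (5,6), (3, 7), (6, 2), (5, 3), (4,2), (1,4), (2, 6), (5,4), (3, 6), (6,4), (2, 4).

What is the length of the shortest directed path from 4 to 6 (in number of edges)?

Distance 0: 4.
Distance 1: 2.
Distance 2: 6 — contains 6.

2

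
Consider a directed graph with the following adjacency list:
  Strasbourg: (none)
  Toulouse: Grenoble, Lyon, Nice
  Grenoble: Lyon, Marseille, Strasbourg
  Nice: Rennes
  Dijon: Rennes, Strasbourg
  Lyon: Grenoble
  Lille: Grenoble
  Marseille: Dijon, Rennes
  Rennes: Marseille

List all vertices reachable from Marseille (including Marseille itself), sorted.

Start at Marseille.
Its neighbours: Dijon, Rennes.
Then their neighbours: Strasbourg.
Nothing further is reachable.

Dijon, Marseille, Rennes, Strasbourg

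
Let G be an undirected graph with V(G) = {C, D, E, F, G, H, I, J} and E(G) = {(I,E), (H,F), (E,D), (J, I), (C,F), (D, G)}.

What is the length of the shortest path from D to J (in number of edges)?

3

Distance 0: D.
Distance 1: E, G.
Distance 2: I.
Distance 3: J — contains J.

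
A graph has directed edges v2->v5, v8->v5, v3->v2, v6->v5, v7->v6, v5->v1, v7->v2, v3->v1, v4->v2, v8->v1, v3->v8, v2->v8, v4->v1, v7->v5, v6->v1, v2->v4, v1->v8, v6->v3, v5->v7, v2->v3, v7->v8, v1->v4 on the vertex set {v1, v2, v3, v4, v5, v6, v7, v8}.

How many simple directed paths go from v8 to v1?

v8→v1
v8→v5→v1
v8→v5→v7→v2→v3→v1
v8→v5→v7→v2→v4→v1
v8→v5→v7→v6→v1
v8→v5→v7→v6→v3→v1
v8→v5→v7→v6→v3→v2→v4→v1

7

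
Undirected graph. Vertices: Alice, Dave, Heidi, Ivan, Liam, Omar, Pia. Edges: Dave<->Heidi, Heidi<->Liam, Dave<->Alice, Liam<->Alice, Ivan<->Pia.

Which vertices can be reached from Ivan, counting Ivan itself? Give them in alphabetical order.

Ivan, Pia

Start at Ivan.
Its neighbours: Pia.
Nothing further is reachable.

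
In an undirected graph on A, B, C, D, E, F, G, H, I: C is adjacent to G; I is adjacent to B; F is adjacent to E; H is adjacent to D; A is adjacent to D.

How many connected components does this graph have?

From A: component {A, D, H}.
From B: component {B, I}.
From C: component {C, G}.
From E: component {E, F}.
That's 4 components.

4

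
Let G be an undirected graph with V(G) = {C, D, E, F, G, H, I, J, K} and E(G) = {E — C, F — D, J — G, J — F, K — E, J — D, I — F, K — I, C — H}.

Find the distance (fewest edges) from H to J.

6

Distance 0: H.
Distance 1: C.
Distance 2: E.
Distance 3: K.
Distance 4: I.
Distance 5: F.
Distance 6: D, J — contains J.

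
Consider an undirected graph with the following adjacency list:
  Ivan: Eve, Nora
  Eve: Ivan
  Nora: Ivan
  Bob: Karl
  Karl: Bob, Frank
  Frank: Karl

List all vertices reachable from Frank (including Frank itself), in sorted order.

Start at Frank.
Its neighbours: Karl.
Then their neighbours: Bob.
Nothing further is reachable.

Bob, Frank, Karl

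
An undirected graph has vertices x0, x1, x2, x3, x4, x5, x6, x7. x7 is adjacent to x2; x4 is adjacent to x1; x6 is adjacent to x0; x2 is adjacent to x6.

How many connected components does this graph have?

4

From x0: component {x0, x2, x6, x7}.
From x1: component {x1, x4}.
From x3: component {x3}.
From x5: component {x5}.
That's 4 components.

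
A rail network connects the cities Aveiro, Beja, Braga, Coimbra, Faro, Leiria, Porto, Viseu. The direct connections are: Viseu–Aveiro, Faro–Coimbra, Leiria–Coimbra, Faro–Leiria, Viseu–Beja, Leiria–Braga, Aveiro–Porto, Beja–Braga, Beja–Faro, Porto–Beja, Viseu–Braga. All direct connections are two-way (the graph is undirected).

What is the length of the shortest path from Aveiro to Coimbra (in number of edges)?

4

Distance 0: Aveiro.
Distance 1: Porto, Viseu.
Distance 2: Beja, Braga.
Distance 3: Faro, Leiria.
Distance 4: Coimbra — contains Coimbra.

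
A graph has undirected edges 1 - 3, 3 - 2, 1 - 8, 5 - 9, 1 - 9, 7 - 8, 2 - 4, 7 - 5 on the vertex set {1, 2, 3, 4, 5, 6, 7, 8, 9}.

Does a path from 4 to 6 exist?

Explore from 4.
Distance 1: reach 2.
Distance 2: reach 3.
Distance 3: reach 1.
Distance 4: reach 8, 9.
Distance 5: reach 5, 7.
The search is exhausted without reaching 6; it lies in a different component.

No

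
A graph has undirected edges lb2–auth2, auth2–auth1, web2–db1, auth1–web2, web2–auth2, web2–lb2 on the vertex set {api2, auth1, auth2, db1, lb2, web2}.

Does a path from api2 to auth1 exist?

api2 has no edges, so nothing is reachable from it.

No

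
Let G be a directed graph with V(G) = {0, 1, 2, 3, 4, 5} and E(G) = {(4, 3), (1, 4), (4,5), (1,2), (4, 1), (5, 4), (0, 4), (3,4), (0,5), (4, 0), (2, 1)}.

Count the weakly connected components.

1

From 0: component {0, 1, 2, 3, 4, 5}.
That's 1 component.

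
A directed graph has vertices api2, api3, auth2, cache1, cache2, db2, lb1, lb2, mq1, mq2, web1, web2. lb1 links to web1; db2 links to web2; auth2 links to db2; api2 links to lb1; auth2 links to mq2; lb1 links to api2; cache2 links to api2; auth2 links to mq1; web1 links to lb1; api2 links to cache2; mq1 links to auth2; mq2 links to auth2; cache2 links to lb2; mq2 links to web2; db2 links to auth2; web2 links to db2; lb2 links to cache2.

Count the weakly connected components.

4

From api2: component {api2, cache2, lb1, lb2, web1}.
From api3: component {api3}.
From auth2: component {auth2, db2, mq1, mq2, web2}.
From cache1: component {cache1}.
That's 4 components.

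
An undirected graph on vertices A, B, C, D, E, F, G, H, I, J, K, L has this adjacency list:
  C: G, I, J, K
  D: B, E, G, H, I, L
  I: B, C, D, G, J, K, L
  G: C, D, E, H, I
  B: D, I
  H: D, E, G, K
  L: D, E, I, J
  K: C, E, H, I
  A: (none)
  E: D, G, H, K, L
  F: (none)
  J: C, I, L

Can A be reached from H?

No

Explore from H.
Distance 1: reach D, E, G, K.
Distance 2: reach B, C, I, L.
Distance 3: reach J.
The search is exhausted without reaching A; it lies in a different component.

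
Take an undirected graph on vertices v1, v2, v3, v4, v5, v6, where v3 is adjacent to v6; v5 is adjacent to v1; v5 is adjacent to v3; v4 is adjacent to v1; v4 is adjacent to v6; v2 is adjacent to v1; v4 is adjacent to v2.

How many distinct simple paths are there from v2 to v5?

v2–v1–v4–v6–v3–v5
v2–v1–v5
v2–v4–v1–v5
v2–v4–v6–v3–v5

4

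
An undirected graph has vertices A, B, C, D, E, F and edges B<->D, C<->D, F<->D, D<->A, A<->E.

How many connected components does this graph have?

1

From A: component {A, B, C, D, E, F}.
That's 1 component.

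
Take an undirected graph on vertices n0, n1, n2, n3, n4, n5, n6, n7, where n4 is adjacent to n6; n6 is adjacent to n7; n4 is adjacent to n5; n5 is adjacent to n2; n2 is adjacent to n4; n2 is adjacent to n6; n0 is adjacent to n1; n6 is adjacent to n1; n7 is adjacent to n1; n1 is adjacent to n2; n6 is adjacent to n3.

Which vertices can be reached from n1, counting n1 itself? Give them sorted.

Start at n1.
Its neighbours: n0, n2, n6, n7.
Then their neighbours: n3, n4, n5.
Every vertex is now reached.

n0, n1, n2, n3, n4, n5, n6, n7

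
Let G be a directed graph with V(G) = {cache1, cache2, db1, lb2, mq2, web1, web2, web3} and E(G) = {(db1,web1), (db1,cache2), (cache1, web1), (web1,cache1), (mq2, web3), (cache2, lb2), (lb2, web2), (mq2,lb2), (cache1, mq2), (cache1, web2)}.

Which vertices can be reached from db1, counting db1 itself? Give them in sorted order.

Start at db1.
Its neighbours: cache2, web1.
Then their neighbours: cache1, lb2.
Then next layer: mq2, web2.
Then next layer: web3.
Every vertex is now reached.

cache1, cache2, db1, lb2, mq2, web1, web2, web3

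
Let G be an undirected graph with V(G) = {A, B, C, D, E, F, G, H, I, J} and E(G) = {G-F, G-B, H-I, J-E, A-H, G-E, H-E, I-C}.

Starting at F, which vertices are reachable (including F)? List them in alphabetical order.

A, B, C, E, F, G, H, I, J

Start at F.
Its neighbours: G.
Then their neighbours: B, E.
Then next layer: H, J.
Then next layer: A, I.
Then next layer: C.
Nothing further is reachable.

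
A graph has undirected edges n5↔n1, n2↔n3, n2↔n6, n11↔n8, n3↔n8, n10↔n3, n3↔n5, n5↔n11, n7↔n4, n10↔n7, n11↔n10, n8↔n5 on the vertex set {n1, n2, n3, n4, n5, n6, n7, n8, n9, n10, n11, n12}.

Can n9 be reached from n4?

Explore from n4.
Distance 1: reach n7.
Distance 2: reach n10.
Distance 3: reach n3, n11.
Distance 4: reach n2, n5, n8.
Distance 5: reach n1, n6.
The search is exhausted without reaching n9; it lies in a different component.

No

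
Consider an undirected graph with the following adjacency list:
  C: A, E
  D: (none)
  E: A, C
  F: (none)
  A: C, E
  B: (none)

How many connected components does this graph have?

4

From A: component {A, C, E}.
From B: component {B}.
From D: component {D}.
From F: component {F}.
That's 4 components.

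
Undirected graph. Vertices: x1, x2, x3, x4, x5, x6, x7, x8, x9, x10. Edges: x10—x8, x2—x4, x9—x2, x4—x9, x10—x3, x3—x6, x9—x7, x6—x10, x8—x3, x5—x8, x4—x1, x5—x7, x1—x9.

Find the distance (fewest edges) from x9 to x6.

5

Distance 0: x9.
Distance 1: x1, x2, x4, x7.
Distance 2: x5.
Distance 3: x8.
Distance 4: x3, x10.
Distance 5: x6 — contains x6.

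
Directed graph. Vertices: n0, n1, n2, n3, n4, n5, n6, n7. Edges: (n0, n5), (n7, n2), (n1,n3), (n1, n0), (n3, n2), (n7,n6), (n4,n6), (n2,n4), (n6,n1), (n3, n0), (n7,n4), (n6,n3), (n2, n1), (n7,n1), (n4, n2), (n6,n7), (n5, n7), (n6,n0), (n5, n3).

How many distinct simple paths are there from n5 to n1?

n5→n3→n2→n1
n5→n3→n2→n4→n6→n1
n5→n3→n2→n4→n6→n7→n1
n5→n7→n1
n5→n7→n2→n1
n5→n7→n2→n4→n6→n1
n5→n7→n4→n2→n1
n5→n7→n4→n6→n1
n5→n7→n4→n6→n3→n2→n1
n5→n7→n6→n1
n5→n7→n6→n3→n2→n1

11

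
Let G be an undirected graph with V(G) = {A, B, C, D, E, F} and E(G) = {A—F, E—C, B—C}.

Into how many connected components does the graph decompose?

3

From A: component {A, F}.
From B: component {B, C, E}.
From D: component {D}.
That's 3 components.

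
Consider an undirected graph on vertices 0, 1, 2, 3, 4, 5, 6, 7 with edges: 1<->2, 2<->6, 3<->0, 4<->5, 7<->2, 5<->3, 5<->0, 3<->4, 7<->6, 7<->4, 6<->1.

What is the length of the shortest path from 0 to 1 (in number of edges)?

Distance 0: 0.
Distance 1: 3, 5.
Distance 2: 4.
Distance 3: 7.
Distance 4: 2, 6.
Distance 5: 1 — contains 1.

5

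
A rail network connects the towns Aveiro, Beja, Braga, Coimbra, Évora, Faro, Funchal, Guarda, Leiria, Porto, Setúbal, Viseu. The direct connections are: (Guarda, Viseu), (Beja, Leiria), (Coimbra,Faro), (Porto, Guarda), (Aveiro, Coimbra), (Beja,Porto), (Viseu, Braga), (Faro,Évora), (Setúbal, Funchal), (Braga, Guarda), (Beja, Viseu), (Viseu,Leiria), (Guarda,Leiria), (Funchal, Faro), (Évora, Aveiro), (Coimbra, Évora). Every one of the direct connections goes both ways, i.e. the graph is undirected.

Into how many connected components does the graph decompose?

From Aveiro: component {Aveiro, Coimbra, Évora, Faro, Funchal, Setúbal}.
From Beja: component {Beja, Braga, Guarda, Leiria, Porto, Viseu}.
That's 2 components.

2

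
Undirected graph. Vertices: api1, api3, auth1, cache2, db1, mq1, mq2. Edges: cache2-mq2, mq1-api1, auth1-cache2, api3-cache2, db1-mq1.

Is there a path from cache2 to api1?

No

Explore from cache2.
Distance 1: reach api3, auth1, mq2.
The search is exhausted without reaching api1; it lies in a different component.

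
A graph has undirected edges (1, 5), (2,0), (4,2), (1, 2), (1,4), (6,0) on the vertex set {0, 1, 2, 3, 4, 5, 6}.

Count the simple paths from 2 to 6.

1

2–0–6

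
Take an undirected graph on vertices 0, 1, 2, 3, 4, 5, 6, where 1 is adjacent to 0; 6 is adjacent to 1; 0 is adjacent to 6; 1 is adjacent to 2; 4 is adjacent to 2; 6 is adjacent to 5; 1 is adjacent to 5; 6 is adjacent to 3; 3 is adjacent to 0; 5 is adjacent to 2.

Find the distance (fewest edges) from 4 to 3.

4

Distance 0: 4.
Distance 1: 2.
Distance 2: 1, 5.
Distance 3: 0, 6.
Distance 4: 3 — contains 3.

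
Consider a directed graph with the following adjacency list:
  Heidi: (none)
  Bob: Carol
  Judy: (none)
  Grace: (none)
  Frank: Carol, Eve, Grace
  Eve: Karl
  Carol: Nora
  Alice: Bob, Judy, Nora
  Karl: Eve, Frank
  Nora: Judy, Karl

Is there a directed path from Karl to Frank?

Yes

Explore from Karl.
Distance 1: reach Eve, Frank.
Found Frank.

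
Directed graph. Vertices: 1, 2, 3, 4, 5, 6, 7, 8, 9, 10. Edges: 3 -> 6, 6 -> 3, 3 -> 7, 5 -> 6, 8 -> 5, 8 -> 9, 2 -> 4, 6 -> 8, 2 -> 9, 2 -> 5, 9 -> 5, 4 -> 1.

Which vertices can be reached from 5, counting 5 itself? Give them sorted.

Start at 5.
Its neighbours: 6.
Then their neighbours: 3, 8.
Then next layer: 7, 9.
Nothing further is reachable.

3, 5, 6, 7, 8, 9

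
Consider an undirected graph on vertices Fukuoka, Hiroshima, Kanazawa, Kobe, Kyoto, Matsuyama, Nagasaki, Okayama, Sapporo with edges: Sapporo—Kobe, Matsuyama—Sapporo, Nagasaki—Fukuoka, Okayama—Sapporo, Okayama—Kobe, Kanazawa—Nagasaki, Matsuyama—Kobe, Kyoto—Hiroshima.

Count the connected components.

From Fukuoka: component {Fukuoka, Kanazawa, Nagasaki}.
From Hiroshima: component {Hiroshima, Kyoto}.
From Kobe: component {Kobe, Matsuyama, Okayama, Sapporo}.
That's 3 components.

3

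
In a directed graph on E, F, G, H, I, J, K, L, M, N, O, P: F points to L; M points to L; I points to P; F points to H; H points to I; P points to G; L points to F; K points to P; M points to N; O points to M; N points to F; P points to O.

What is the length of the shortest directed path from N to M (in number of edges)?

Distance 0: N.
Distance 1: F.
Distance 2: H, L.
Distance 3: I.
Distance 4: P.
Distance 5: G, O.
Distance 6: M — contains M.

6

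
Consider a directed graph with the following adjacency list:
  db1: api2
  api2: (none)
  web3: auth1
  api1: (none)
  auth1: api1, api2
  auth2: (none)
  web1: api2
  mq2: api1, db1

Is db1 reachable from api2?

api2 has no outgoing edges, so nothing is reachable from it.

No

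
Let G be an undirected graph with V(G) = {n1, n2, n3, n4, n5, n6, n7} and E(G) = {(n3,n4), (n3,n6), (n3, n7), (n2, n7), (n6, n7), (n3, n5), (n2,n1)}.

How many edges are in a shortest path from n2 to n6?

2

Distance 0: n2.
Distance 1: n1, n7.
Distance 2: n3, n6 — contains n6.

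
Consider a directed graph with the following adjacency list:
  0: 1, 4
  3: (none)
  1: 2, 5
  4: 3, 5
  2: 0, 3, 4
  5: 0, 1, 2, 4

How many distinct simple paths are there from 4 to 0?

4→5→0
4→5→1→2→0
4→5→2→0

3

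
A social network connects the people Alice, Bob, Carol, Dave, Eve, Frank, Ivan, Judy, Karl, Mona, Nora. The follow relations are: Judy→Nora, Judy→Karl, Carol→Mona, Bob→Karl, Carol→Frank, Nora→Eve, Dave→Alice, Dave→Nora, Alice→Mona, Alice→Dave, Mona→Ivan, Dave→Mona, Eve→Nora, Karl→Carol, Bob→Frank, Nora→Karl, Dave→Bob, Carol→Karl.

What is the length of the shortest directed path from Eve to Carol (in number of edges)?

3

Distance 0: Eve.
Distance 1: Nora.
Distance 2: Karl.
Distance 3: Carol — contains Carol.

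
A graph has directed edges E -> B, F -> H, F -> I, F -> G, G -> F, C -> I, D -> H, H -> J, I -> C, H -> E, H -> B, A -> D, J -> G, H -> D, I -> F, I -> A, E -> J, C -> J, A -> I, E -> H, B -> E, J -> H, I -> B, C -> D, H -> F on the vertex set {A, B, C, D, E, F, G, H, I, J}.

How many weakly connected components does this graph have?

From A: component {A, B, C, D, E, F, G, H, I, J}.
That's 1 component.

1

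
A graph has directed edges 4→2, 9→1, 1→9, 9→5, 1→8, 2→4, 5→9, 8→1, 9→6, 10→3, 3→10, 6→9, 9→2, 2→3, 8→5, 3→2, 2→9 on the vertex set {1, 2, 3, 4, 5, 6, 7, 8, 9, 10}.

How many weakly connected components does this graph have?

2

From 1: component {1, 2, 3, 4, 5, 6, 8, 9, 10}.
From 7: component {7}.
That's 2 components.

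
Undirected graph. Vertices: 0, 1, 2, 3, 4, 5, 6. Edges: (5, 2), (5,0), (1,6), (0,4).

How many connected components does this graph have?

3

From 0: component {0, 2, 4, 5}.
From 1: component {1, 6}.
From 3: component {3}.
That's 3 components.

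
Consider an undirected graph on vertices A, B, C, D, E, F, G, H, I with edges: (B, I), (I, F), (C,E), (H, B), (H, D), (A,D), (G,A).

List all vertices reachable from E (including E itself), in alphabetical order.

C, E

Start at E.
Its neighbours: C.
Nothing further is reachable.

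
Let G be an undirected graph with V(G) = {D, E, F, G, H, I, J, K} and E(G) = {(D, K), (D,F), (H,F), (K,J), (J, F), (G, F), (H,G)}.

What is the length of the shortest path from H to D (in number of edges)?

2

Distance 0: H.
Distance 1: F, G.
Distance 2: D, J — contains D.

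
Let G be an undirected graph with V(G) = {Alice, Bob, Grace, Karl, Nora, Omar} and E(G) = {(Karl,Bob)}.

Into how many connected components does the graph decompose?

5

From Alice: component {Alice}.
From Bob: component {Bob, Karl}.
From Grace: component {Grace}.
From Nora: component {Nora}.
From Omar: component {Omar}.
That's 5 components.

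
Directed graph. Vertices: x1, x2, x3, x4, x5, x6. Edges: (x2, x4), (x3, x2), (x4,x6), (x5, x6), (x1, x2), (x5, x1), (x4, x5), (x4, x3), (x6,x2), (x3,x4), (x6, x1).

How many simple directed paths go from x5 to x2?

x5→x1→x2
x5→x6→x1→x2
x5→x6→x2

3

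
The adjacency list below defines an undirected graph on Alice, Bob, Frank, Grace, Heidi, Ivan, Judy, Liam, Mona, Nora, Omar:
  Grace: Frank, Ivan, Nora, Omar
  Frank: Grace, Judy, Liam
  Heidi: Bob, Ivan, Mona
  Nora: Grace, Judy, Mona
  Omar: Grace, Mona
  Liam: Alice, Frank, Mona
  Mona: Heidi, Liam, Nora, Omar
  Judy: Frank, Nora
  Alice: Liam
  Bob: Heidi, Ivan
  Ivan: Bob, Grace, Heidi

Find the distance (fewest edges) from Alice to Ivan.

4

Distance 0: Alice.
Distance 1: Liam.
Distance 2: Frank, Mona.
Distance 3: Grace, Heidi, Judy, Nora, Omar.
Distance 4: Bob, Ivan — contains Ivan.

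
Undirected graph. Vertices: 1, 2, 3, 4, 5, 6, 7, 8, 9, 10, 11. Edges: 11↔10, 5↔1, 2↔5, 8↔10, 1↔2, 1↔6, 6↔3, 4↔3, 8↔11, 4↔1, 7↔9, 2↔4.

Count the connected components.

From 1: component {1, 2, 3, 4, 5, 6}.
From 7: component {7, 9}.
From 8: component {8, 10, 11}.
That's 3 components.

3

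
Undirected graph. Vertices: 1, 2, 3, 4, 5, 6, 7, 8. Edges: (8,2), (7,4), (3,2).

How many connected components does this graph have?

From 1: component {1}.
From 2: component {2, 3, 8}.
From 4: component {4, 7}.
From 5: component {5}.
From 6: component {6}.
That's 5 components.

5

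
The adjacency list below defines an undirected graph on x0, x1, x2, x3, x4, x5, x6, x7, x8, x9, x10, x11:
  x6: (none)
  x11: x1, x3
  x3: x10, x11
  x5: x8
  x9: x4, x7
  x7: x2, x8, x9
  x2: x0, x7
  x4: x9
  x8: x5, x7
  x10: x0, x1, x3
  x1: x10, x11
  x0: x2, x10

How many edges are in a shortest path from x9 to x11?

Distance 0: x9.
Distance 1: x4, x7.
Distance 2: x2, x8.
Distance 3: x0, x5.
Distance 4: x10.
Distance 5: x1, x3.
Distance 6: x11 — contains x11.

6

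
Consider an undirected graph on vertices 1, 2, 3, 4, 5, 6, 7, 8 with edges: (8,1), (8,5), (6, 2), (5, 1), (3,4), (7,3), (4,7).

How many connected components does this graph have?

From 1: component {1, 5, 8}.
From 2: component {2, 6}.
From 3: component {3, 4, 7}.
That's 3 components.

3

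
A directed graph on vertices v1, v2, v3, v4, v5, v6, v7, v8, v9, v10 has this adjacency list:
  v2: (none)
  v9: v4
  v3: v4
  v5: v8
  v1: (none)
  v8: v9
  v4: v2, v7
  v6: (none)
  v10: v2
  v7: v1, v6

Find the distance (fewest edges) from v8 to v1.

4

Distance 0: v8.
Distance 1: v9.
Distance 2: v4.
Distance 3: v2, v7.
Distance 4: v1, v6 — contains v1.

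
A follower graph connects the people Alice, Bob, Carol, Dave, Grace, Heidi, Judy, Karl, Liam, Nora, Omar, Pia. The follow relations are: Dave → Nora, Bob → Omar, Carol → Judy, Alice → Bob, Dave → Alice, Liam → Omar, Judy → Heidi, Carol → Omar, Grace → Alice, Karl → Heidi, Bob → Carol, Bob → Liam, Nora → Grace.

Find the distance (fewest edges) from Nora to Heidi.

Distance 0: Nora.
Distance 1: Grace.
Distance 2: Alice.
Distance 3: Bob.
Distance 4: Carol, Liam, Omar.
Distance 5: Judy.
Distance 6: Heidi — contains Heidi.

6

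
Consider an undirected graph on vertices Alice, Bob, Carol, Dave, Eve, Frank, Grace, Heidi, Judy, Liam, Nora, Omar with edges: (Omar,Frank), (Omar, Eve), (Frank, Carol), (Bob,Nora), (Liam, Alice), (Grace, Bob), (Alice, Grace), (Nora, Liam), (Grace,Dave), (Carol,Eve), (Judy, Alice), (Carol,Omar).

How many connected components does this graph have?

3

From Alice: component {Alice, Bob, Dave, Grace, Judy, Liam, Nora}.
From Carol: component {Carol, Eve, Frank, Omar}.
From Heidi: component {Heidi}.
That's 3 components.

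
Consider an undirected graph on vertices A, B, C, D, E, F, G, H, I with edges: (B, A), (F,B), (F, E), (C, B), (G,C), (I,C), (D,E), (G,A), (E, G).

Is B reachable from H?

No

H has no edges, so nothing is reachable from it.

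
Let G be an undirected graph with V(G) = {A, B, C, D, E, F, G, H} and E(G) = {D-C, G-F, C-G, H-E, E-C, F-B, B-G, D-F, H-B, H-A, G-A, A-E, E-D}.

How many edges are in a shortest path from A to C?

2

Distance 0: A.
Distance 1: E, G, H.
Distance 2: B, C, D, F — contains C.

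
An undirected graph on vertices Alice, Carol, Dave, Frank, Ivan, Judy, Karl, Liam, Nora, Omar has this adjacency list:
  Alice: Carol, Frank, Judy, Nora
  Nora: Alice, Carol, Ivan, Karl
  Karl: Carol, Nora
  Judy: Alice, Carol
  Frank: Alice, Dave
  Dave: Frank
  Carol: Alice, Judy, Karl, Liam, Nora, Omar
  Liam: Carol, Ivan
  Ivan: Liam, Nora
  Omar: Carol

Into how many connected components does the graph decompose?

From Alice: component {Alice, Carol, Dave, Frank, Ivan, Judy, Karl, Liam, Nora, Omar}.
That's 1 component.

1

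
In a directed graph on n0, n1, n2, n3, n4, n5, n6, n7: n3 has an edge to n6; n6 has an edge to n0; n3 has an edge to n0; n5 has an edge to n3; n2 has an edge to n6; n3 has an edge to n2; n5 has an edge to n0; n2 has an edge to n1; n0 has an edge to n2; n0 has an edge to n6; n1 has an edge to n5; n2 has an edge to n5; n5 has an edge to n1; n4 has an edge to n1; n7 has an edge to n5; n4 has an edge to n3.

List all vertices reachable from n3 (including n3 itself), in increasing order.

Start at n3.
Its neighbours: n0, n2, n6.
Then their neighbours: n1, n5.
Nothing further is reachable.

n0, n1, n2, n3, n5, n6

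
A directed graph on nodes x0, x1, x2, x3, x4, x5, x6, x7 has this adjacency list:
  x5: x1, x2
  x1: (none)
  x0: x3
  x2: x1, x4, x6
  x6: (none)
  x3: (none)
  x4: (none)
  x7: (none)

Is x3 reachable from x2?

Explore from x2.
Distance 1: reach x1, x4, x6.
The search from x2 is exhausted; no directed path reaches x3.

No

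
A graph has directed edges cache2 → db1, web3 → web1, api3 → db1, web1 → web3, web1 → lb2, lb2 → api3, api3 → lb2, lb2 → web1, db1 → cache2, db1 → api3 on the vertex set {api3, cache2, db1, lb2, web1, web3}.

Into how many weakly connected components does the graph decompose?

From api3: component {api3, cache2, db1, lb2, web1, web3}.
That's 1 component.

1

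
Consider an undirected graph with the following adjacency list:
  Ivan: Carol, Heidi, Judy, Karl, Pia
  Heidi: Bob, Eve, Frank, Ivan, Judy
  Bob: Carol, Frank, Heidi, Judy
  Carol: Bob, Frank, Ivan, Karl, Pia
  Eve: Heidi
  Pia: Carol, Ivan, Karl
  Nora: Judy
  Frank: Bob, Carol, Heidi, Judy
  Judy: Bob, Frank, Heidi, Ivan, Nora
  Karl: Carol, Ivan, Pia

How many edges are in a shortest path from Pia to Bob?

Distance 0: Pia.
Distance 1: Carol, Ivan, Karl.
Distance 2: Bob, Frank, Heidi, Judy — contains Bob.

2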